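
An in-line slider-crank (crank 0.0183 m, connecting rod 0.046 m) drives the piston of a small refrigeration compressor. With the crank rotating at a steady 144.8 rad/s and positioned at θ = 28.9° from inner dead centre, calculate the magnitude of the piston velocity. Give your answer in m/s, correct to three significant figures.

ω = 144.8 rad/s
For an in-line slider-crank, x = r cosθ + √(L² − r² sin²θ), so v = −rω sinθ·[1 + r cosθ/√(L² − r² sin²θ)].
With r = 0.0183 m, L = 0.046 m, θ = 28.9°: √(L² − r² sin²θ) = 0.045142 m.
v = −0.0183·144.8·0.48328·[1 + 0.0183·0.87546/0.045142] = -1.7351 m/s.
|v| = 1.7351 m/s.

1.74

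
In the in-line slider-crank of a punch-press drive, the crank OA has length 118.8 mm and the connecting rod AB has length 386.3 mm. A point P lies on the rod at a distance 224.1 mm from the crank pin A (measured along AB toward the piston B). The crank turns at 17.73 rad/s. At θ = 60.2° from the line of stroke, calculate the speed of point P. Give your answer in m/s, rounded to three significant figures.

ω = 17.73 rad/s.  Crank-pin speed |V_A| = rω = 2.1063 m/s, perpendicular to OA.
Rod angle: sinφ = −(r/L) sinθ ⇒ φ = -15.478°; ω_rod = −rω cosθ/√(L²−r²sin²θ) = -2.8118 rad/s.
V_P = V_A + ω_rod × AP, with AP = 0.2241 m along the rod.
Components: V_Px = −rω sinθ − a·ω_rod·sinφ = -1.996 m/s;  V_Py = rω cosθ + a·ω_rod·cosφ = +0.43953 m/s.
|V_P| = √(V_Px² + V_Py²) = 2.0438 m/s.

2.04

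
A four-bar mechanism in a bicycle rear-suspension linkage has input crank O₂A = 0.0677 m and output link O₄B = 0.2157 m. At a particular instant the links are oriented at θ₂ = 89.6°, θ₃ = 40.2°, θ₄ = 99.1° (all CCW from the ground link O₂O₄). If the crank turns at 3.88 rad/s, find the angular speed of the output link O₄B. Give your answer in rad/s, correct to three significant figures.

ω₂ = 3.88 rad/s
Differentiating the loop-closure r₂e^{iθ₂}+r₃e^{iθ₃}=r₁+r₄e^{iθ₄} gives r₂ω₂e^{iθ₂}+r₃ω₃e^{iθ₃}=r₄ω₄e^{iθ₄}.
Eliminating the other unknown: ω₄ = r₂ω₂ sin(θ₂−θ₃) / [r₄ sin(θ₄−θ₃)].
Numerator sine = +0.75927; denominator sine = +0.85627.
Result = 0.0677·3.88·(+0.75927) / (0.2157·(+0.85627)) = +1.0798 rad/s; magnitude 1.0798 rad/s.

1.08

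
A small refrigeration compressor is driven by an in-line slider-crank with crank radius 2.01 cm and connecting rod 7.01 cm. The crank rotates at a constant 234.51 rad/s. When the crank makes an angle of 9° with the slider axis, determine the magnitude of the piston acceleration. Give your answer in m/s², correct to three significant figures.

ω = 234.5 rad/s
x(θ) = r cosθ + √(L² − r² sin²θ); with ω constant, a = ω²·d²x/dθ².
d²x/dθ² = −r cosθ − r²(cos2θ)/√u − r⁴ sin²2θ/(4u^{3/2}),  u = L² − r² sin²θ = 0.00490412 m².
Substituting r = 0.0201 m, L = 0.0701 m, θ = 9°: d²x/dθ² = -0.025351 m.
a = ω²·d²x/dθ² = (234.5)²·(-0.025351) = -1394.2 m/s²;  |a| = 1394.2 m/s².

1390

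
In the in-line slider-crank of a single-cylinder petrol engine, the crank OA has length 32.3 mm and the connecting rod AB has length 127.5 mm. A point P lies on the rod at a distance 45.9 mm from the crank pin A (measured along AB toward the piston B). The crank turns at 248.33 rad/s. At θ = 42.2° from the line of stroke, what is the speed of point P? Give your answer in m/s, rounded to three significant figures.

ω = 248.3 rad/s.  Crank-pin speed |V_A| = rω = 8.0211 m/s, perpendicular to OA.
Rod angle: sinφ = −(r/L) sinθ ⇒ φ = -9.798°; ω_rod = −rω cosθ/√(L²−r²sin²θ) = -47.294 rad/s.
V_P = V_A + ω_rod × AP, with AP = 0.0459 m along the rod.
Components: V_Px = −rω sinθ − a·ω_rod·sinφ = -5.7573 m/s;  V_Py = rω cosθ + a·ω_rod·cosφ = +3.8029 m/s.
|V_P| = √(V_Px² + V_Py²) = 6.8999 m/s.

6.90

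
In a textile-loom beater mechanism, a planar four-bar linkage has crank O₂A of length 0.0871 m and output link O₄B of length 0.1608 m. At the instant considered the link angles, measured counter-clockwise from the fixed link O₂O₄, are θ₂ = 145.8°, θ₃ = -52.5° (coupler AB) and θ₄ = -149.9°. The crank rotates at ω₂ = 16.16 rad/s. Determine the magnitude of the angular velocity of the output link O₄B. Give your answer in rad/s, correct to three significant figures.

2.77

ω₂ = 16.16 rad/s
Differentiating the loop-closure r₂e^{iθ₂}+r₃e^{iθ₃}=r₁+r₄e^{iθ₄} gives r₂ω₂e^{iθ₂}+r₃ω₃e^{iθ₃}=r₄ω₄e^{iθ₄}.
Eliminating the other unknown: ω₄ = r₂ω₂ sin(θ₂−θ₃) / [r₄ sin(θ₄−θ₃)].
Numerator sine = -0.31399; denominator sine = -0.99167.
Result = 0.0871·16.16·(-0.31399) / (0.1608·(-0.99167)) = +2.7716 rad/s; magnitude 2.7716 rad/s.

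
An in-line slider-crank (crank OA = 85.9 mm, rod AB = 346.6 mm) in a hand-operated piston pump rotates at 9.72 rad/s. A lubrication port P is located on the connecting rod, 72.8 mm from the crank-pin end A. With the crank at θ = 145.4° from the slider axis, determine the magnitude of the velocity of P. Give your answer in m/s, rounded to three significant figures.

ω = 9.72 rad/s.  Crank-pin speed |V_A| = rω = 0.83495 m/s, perpendicular to OA.
Rod angle: sinφ = −(r/L) sinθ ⇒ φ = -8.090°; ω_rod = −rω cosθ/√(L²−r²sin²θ) = +2.0028 rad/s.
V_P = V_A + ω_rod × AP, with AP = 0.0728 m along the rod.
Components: V_Px = −rω sinθ − a·ω_rod·sinφ = -0.4536 m/s;  V_Py = rω cosθ + a·ω_rod·cosφ = -0.54292 m/s.
|V_P| = √(V_Px² + V_Py²) = 0.70747 m/s.

0.707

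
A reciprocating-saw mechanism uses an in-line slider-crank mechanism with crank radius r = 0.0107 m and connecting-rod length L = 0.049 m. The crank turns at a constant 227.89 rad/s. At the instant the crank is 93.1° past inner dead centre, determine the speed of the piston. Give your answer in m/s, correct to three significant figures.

2.41

ω = 227.9 rad/s
For an in-line slider-crank, x = r cosθ + √(L² − r² sin²θ), so v = −rω sinθ·[1 + r cosθ/√(L² − r² sin²θ)].
With r = 0.0107 m, L = 0.049 m, θ = 93.1°: √(L² − r² sin²θ) = 0.047821 m.
v = −0.0107·227.9·0.99854·[1 + 0.0107·-0.05408/0.047821] = -2.4054 m/s.
|v| = 2.4054 m/s.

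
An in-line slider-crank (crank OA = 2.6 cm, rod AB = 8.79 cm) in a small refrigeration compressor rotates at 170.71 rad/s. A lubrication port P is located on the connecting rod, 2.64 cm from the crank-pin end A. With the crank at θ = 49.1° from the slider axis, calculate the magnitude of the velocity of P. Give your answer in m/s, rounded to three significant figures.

ω = 170.7 rad/s.  Crank-pin speed |V_A| = rω = 4.4385 m/s, perpendicular to OA.
Rod angle: sinφ = −(r/L) sinθ ⇒ φ = -12.919°; ω_rod = −rω cosθ/√(L²−r²sin²θ) = -33.919 rad/s.
V_P = V_A + ω_rod × AP, with AP = 0.0264 m along the rod.
Components: V_Px = −rω sinθ − a·ω_rod·sinφ = -3.555 m/s;  V_Py = rω cosθ + a·ω_rod·cosφ = +2.0332 m/s.
|V_P| = √(V_Px² + V_Py²) = 4.0954 m/s.

4.10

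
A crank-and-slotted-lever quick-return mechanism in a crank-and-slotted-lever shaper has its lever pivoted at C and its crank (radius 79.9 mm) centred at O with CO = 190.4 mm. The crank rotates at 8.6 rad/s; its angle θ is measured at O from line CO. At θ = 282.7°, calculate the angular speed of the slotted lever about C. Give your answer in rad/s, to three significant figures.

1.70

ω = 8.6 rad/s
Crank pin A relative to C: A = (d + r cosθ, r sinθ); lever angle φ = atan2(r sinθ, d + r cosθ).
Differentiating tanφ: φ̇ = rω(d cosθ + r)/(d² + r² + 2dr cosθ).
d² + r² + 2dr cosθ = |CA|² = 0.0493252 m²;  d cosθ + r = +0.12176 m.
|ω_lever| = |0.0799·8.6·+0.12176| / 0.0493252 = 1.6962 rad/s.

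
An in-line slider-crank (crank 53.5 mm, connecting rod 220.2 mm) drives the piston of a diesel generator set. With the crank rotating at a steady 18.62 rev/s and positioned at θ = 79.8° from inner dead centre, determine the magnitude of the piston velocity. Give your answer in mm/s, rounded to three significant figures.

ω = 2π·18.6 = 117 rad/s
For an in-line slider-crank, x = r cosθ + √(L² − r² sin²θ), so v = −rω sinθ·[1 + r cosθ/√(L² − r² sin²θ)].
With r = 0.0535 m, L = 0.2202 m, θ = 79.8°: √(L² − r² sin²θ) = 0.21381 m.
v = −0.0535·117·0.98420·[1 + 0.0535·0.17708/0.21381] = -6.4332 m/s.
|v| = 6.4332 m/s = 6433.2 mm/s.

6430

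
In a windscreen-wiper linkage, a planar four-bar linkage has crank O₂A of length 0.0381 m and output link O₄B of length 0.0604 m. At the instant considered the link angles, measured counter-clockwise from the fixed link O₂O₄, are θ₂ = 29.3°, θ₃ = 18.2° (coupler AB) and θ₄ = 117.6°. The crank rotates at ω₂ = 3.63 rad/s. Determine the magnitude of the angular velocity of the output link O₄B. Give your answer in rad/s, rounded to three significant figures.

ω₂ = 3.63 rad/s
Differentiating the loop-closure r₂e^{iθ₂}+r₃e^{iθ₃}=r₁+r₄e^{iθ₄} gives r₂ω₂e^{iθ₂}+r₃ω₃e^{iθ₃}=r₄ω₄e^{iθ₄}.
Eliminating the other unknown: ω₄ = r₂ω₂ sin(θ₂−θ₃) / [r₄ sin(θ₄−θ₃)].
Numerator sine = +0.19252; denominator sine = +0.98657.
Result = 0.0381·3.63·(+0.19252) / (0.0604·(+0.98657)) = +0.44683 rad/s; magnitude 0.44683 rad/s.

0.447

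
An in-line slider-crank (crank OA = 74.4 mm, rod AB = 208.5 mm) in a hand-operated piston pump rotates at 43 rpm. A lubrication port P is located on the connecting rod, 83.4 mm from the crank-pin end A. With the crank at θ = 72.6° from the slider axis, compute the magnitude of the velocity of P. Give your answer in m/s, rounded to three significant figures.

ω = 4.503 rad/s.  Crank-pin speed |V_A| = rω = 0.33502 m/s, perpendicular to OA.
Rod angle: sinφ = −(r/L) sinθ ⇒ φ = -19.908°; ω_rod = −rω cosθ/√(L²−r²sin²θ) = -0.51104 rad/s.
V_P = V_A + ω_rod × AP, with AP = 0.0834 m along the rod.
Components: V_Px = −rω sinθ − a·ω_rod·sinφ = -0.3342 m/s;  V_Py = rω cosθ + a·ω_rod·cosφ = +0.060111 m/s.
|V_P| = √(V_Px² + V_Py²) = 0.33956 m/s.

0.340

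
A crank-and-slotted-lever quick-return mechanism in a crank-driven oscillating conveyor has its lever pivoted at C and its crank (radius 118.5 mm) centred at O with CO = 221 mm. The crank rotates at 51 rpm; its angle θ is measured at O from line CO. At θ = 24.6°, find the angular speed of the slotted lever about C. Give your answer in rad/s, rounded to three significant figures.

ω = 5.341 rad/s (from 51 rpm).
Crank pin A relative to C: A = (d + r cosθ, r sinθ); lever angle φ = atan2(r sinθ, d + r cosθ).
Differentiating tanφ: φ̇ = rω(d cosθ + r)/(d² + r² + 2dr cosθ).
d² + r² + 2dr cosθ = |CA|² = 0.110506 m²;  d cosθ + r = +0.31944 m.
|ω_lever| = |0.1185·5.341·+0.31944| / 0.110506 = 1.8295 rad/s.

1.83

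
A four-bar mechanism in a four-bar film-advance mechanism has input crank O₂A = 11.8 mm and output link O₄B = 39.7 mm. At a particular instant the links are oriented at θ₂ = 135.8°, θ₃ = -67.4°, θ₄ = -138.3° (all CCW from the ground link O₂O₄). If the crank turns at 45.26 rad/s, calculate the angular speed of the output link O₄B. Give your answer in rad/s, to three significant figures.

ω₂ = 45.26 rad/s
Differentiating the loop-closure r₂e^{iθ₂}+r₃e^{iθ₃}=r₁+r₄e^{iθ₄} gives r₂ω₂e^{iθ₂}+r₃ω₃e^{iθ₃}=r₄ω₄e^{iθ₄}.
Eliminating the other unknown: ω₄ = r₂ω₂ sin(θ₂−θ₃) / [r₄ sin(θ₄−θ₃)].
Numerator sine = -0.39394; denominator sine = -0.94495.
Result = 0.0118·45.26·(-0.39394) / (0.0397·(-0.94495)) = +5.6083 rad/s; magnitude 5.6083 rad/s.

5.61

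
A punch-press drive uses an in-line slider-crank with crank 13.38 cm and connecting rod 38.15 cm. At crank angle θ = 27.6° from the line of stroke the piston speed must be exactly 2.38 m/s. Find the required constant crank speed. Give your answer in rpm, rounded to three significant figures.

For an in-line slider-crank, |v_piston| = rω|sinθ|·[1 + r cosθ/√(L² − r² sin²θ)].
With r = 0.1338 m, L = 0.3815 m, θ = 27.6°: the bracketed kinematic factor |dx/dθ| = 0.081515 m.
ω = v/|dx/dθ| = 2.38/0.081515 = 29.197 rad/s.
N = 60ω/(2π) = 278.81 rpm.

279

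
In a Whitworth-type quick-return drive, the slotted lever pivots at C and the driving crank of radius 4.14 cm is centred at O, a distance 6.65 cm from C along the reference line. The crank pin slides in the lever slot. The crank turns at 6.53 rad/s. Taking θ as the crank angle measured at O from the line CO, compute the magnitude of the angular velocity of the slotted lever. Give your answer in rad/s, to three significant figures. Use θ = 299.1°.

ω = 6.53 rad/s
Crank pin A relative to C: A = (d + r cosθ, r sinθ); lever angle φ = atan2(r sinθ, d + r cosθ).
Differentiating tanφ: φ̇ = rω(d cosθ + r)/(d² + r² + 2dr cosθ).
d² + r² + 2dr cosθ = |CA|² = 0.00881407 m²;  d cosθ + r = +0.073741 m.
|ω_lever| = |0.0414·6.53·+0.073741| / 0.00881407 = 2.2618 rad/s.

2.26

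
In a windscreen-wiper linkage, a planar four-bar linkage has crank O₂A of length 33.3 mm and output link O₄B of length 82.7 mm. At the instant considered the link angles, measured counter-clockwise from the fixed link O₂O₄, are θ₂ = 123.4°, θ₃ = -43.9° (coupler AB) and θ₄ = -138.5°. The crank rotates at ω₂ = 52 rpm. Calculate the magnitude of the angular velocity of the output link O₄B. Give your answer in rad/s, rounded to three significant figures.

0.484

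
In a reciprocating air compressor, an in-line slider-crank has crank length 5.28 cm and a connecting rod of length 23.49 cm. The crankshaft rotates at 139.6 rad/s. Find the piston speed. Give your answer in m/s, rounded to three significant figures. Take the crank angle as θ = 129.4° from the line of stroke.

4.87

ω = 139.6 rad/s
For an in-line slider-crank, x = r cosθ + √(L² − r² sin²θ), so v = −rω sinθ·[1 + r cosθ/√(L² − r² sin²θ)].
With r = 0.0528 m, L = 0.2349 m, θ = 129.4°: √(L² − r² sin²θ) = 0.23133 m.
v = −0.0528·139.6·0.77273·[1 + 0.0528·-0.63473/0.23133] = -4.8706 m/s.
|v| = 4.8706 m/s.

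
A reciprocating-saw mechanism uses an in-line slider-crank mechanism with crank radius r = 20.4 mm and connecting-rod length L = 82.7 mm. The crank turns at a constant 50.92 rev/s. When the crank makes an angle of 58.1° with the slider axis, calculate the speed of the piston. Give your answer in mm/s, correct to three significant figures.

6280

ω = 2π·50.9 = 319.9 rad/s
For an in-line slider-crank, x = r cosθ + √(L² − r² sin²θ), so v = −rω sinθ·[1 + r cosθ/√(L² − r² sin²θ)].
With r = 0.0204 m, L = 0.0827 m, θ = 58.1°: √(L² − r² sin²θ) = 0.080866 m.
v = −0.0204·319.9·0.84897·[1 + 0.0204·0.52844/0.080866] = -6.2797 m/s.
|v| = 6.2797 m/s = 6279.7 mm/s.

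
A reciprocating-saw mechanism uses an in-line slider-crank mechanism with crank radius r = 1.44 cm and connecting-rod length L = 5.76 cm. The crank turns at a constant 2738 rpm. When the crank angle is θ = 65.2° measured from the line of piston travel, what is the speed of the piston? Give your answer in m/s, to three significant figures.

ω = 2π·2738/60 = 286.7 rad/s
For an in-line slider-crank, x = r cosθ + √(L² − r² sin²θ), so v = −rω sinθ·[1 + r cosθ/√(L² − r² sin²θ)].
With r = 0.0144 m, L = 0.0576 m, θ = 65.2°: √(L² − r² sin²θ) = 0.056097 m.
v = −0.0144·286.7·0.90778·[1 + 0.0144·0.41945/0.056097] = -4.1516 m/s.
|v| = 4.1516 m/s.

4.15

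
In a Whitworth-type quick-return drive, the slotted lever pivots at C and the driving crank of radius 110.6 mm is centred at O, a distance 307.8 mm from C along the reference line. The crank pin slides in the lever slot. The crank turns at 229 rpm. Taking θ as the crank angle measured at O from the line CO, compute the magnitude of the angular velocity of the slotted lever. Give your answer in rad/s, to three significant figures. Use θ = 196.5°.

ω = 23.98 rad/s (from 229 rpm).
Crank pin A relative to C: A = (d + r cosθ, r sinθ); lever angle φ = atan2(r sinθ, d + r cosθ).
Differentiating tanφ: φ̇ = rω(d cosθ + r)/(d² + r² + 2dr cosθ).
d² + r² + 2dr cosθ = |CA|² = 0.0416916 m²;  d cosθ + r = -0.18452 m.
|ω_lever| = |0.1106·23.98·-0.18452| / 0.0416916 = 11.739 rad/s.

11.7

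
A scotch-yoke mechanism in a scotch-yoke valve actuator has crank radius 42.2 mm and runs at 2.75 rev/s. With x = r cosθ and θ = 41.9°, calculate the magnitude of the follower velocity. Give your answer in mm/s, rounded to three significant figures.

ω = 17.28 rad/s (from 2.75 rev/s).
x = r cosθ ⇒ ẋ = −rω sinθ.
|v| = rω|sinθ| = 0.0422·17.28·|sin 41.9°| = 0.48696 m/s = 486.96 mm/s.

487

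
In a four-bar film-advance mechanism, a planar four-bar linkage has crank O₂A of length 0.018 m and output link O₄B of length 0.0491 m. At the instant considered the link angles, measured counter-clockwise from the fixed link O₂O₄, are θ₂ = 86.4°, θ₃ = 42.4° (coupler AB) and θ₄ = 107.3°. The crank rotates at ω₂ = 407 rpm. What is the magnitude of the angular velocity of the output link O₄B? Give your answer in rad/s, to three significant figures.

12.0

ω₂ = 42.62 rad/s (from 407 rpm).
Differentiating the loop-closure r₂e^{iθ₂}+r₃e^{iθ₃}=r₁+r₄e^{iθ₄} gives r₂ω₂e^{iθ₂}+r₃ω₃e^{iθ₃}=r₄ω₄e^{iθ₄}.
Eliminating the other unknown: ω₄ = r₂ω₂ sin(θ₂−θ₃) / [r₄ sin(θ₄−θ₃)].
Numerator sine = +0.69466; denominator sine = +0.90557.
Result = 0.018·42.62·(+0.69466) / (0.0491·(+0.90557)) = +11.986 rad/s; magnitude 11.986 rad/s.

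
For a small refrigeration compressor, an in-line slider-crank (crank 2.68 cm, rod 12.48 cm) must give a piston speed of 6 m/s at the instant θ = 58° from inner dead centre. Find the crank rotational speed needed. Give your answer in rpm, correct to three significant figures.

2260

For an in-line slider-crank, |v_piston| = rω|sinθ|·[1 + r cosθ/√(L² − r² sin²θ)].
With r = 0.0268 m, L = 0.1248 m, θ = 58°: the bracketed kinematic factor |dx/dθ| = 0.025358 m.
ω = v/|dx/dθ| = 6/0.025358 = 236.61 rad/s.
N = 60ω/(2π) = 2259.5 rpm.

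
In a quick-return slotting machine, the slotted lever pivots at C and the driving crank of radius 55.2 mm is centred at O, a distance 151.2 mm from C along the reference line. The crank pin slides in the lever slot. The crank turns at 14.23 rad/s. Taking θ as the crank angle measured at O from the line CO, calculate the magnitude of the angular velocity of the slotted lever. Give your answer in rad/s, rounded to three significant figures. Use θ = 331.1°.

3.64

ω = 14.23 rad/s
Crank pin A relative to C: A = (d + r cosθ, r sinθ); lever angle φ = atan2(r sinθ, d + r cosθ).
Differentiating tanφ: φ̇ = rω(d cosθ + r)/(d² + r² + 2dr cosθ).
d² + r² + 2dr cosθ = |CA|² = 0.0405222 m²;  d cosθ + r = +0.18757 m.
|ω_lever| = |0.0552·14.23·+0.18757| / 0.0405222 = 3.6359 rad/s.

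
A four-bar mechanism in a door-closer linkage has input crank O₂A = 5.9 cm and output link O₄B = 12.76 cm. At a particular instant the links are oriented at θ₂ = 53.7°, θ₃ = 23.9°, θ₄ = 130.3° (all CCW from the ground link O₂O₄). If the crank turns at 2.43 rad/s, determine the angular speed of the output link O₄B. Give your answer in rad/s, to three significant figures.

ω₂ = 2.43 rad/s
Differentiating the loop-closure r₂e^{iθ₂}+r₃e^{iθ₃}=r₁+r₄e^{iθ₄} gives r₂ω₂e^{iθ₂}+r₃ω₃e^{iθ₃}=r₄ω₄e^{iθ₄}.
Eliminating the other unknown: ω₄ = r₂ω₂ sin(θ₂−θ₃) / [r₄ sin(θ₄−θ₃)].
Numerator sine = +0.49697; denominator sine = +0.95931.
Result = 0.059·2.43·(+0.49697) / (0.1276·(+0.95931)) = +0.58208 rad/s; magnitude 0.58208 rad/s.

0.582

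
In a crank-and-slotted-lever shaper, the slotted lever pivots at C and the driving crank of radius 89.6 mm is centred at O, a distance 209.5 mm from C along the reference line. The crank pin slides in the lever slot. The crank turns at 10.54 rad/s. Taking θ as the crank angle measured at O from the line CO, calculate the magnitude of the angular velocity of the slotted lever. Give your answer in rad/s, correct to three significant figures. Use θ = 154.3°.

ω = 10.54 rad/s
Crank pin A relative to C: A = (d + r cosθ, r sinθ); lever angle φ = atan2(r sinθ, d + r cosθ).
Differentiating tanφ: φ̇ = rω(d cosθ + r)/(d² + r² + 2dr cosθ).
d² + r² + 2dr cosθ = |CA|² = 0.0180898 m²;  d cosθ + r = -0.099176 m.
|ω_lever| = |0.0896·10.54·-0.099176| / 0.0180898 = 5.1775 rad/s.

5.18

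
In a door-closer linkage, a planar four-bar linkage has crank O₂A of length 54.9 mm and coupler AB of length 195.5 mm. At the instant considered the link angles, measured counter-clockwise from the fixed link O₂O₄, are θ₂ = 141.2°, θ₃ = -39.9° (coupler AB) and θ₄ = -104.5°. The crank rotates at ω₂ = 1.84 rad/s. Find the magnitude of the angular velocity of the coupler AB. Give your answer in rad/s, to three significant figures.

0.521

ω₂ = 1.84 rad/s
Differentiating the loop-closure r₂e^{iθ₂}+r₃e^{iθ₃}=r₁+r₄e^{iθ₄} gives r₂ω₂e^{iθ₂}+r₃ω₃e^{iθ₃}=r₄ω₄e^{iθ₄}.
Eliminating the other unknown: ω₃ = r₂ω₂ sin(θ₄−θ₂) / [r₃ sin(θ₃−θ₄)].
Numerator sine = +0.91140; denominator sine = +0.90334.
Result = 0.0549·1.84·(+0.91140) / (0.1955·(+0.90334)) = +0.52132 rad/s; magnitude 0.52132 rad/s.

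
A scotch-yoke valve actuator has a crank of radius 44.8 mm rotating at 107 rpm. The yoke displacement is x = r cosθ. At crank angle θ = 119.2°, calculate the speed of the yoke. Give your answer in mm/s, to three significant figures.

438

ω = 11.21 rad/s (from 107 rpm).
x = r cosθ ⇒ ẋ = −rω sinθ.
|v| = rω|sinθ| = 0.0448·11.21·|sin 119.2°| = 0.43819 m/s = 438.19 mm/s.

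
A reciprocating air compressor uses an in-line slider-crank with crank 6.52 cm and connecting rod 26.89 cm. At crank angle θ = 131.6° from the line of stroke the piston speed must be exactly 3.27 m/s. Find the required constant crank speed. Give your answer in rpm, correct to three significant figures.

766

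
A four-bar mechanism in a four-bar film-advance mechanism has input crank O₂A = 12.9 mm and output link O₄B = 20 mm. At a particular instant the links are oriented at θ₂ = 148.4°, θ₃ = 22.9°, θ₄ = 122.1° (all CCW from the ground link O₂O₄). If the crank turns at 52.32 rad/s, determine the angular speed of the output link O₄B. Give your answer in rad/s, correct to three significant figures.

ω₂ = 52.32 rad/s
Differentiating the loop-closure r₂e^{iθ₂}+r₃e^{iθ₃}=r₁+r₄e^{iθ₄} gives r₂ω₂e^{iθ₂}+r₃ω₃e^{iθ₃}=r₄ω₄e^{iθ₄}.
Eliminating the other unknown: ω₄ = r₂ω₂ sin(θ₂−θ₃) / [r₄ sin(θ₄−θ₃)].
Numerator sine = +0.81412; denominator sine = +0.98714.
Result = 0.0129·52.32·(+0.81412) / (0.02·(+0.98714)) = +27.831 rad/s; magnitude 27.831 rad/s.

27.8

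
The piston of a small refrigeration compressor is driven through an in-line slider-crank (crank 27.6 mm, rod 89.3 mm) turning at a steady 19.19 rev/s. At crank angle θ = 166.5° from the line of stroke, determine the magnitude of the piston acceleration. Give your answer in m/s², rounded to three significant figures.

ω = 2π·19.2 = 120.6 rad/s
x(θ) = r cosθ + √(L² − r² sin²θ); with ω constant, a = ω²·d²x/dθ².
d²x/dθ² = −r cosθ − r²(cos2θ)/√u − r⁴ sin²2θ/(4u^{3/2}),  u = L² − r² sin²θ = 0.00793298 m².
Substituting r = 0.0276 m, L = 0.0893 m, θ = 166.5°: d²x/dθ² = +0.019175 m.
a = ω²·d²x/dθ² = (120.6)²·(+0.019175) = +278.76 m/s²;  |a| = 278.76 m/s².

279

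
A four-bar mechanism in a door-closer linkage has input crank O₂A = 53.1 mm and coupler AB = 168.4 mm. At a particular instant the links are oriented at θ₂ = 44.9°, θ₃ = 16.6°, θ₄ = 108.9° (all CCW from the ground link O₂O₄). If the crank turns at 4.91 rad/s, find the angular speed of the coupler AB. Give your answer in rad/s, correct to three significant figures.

1.39

ω₂ = 4.91 rad/s
Differentiating the loop-closure r₂e^{iθ₂}+r₃e^{iθ₃}=r₁+r₄e^{iθ₄} gives r₂ω₂e^{iθ₂}+r₃ω₃e^{iθ₃}=r₄ω₄e^{iθ₄}.
Eliminating the other unknown: ω₃ = r₂ω₂ sin(θ₄−θ₂) / [r₃ sin(θ₃−θ₄)].
Numerator sine = +0.89879; denominator sine = -0.99919.
Result = 0.0531·4.91·(+0.89879) / (0.1684·(-0.99919)) = -1.3927 rad/s; magnitude 1.3927 rad/s.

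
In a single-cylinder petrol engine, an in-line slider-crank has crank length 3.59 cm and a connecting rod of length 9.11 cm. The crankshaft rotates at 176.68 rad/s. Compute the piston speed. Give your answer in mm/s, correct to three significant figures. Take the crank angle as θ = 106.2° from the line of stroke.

ω = 176.7 rad/s
For an in-line slider-crank, x = r cosθ + √(L² − r² sin²θ), so v = −rω sinθ·[1 + r cosθ/√(L² − r² sin²θ)].
With r = 0.0359 m, L = 0.0911 m, θ = 106.2°: √(L² − r² sin²θ) = 0.084325 m.
v = −0.0359·176.7·0.96029·[1 + 0.0359·-0.27899/0.084325] = -5.3675 m/s.
|v| = 5.3675 m/s = 5367.5 mm/s.

5370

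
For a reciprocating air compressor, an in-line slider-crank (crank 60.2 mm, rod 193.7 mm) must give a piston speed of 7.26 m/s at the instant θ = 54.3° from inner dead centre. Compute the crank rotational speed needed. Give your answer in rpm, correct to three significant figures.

For an in-line slider-crank, |v_piston| = rω|sinθ|·[1 + r cosθ/√(L² − r² sin²θ)].
With r = 0.0602 m, L = 0.1937 m, θ = 54.3°: the bracketed kinematic factor |dx/dθ| = 0.05805 m.
ω = v/|dx/dθ| = 7.26/0.05805 = 125.06 rad/s.
N = 60ω/(2π) = 1194.3 rpm.

1190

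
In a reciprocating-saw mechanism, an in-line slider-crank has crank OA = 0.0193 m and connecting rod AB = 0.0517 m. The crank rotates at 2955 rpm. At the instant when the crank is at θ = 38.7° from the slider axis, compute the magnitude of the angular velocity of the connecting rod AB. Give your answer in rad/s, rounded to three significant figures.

92.7

ω = 309.4 rad/s (converted from 2955 rpm).
The rod makes angle φ with the slider axis where L sinφ = r sinθ; differentiating, L cosφ·φ̇ = r ω cosθ.
L cosφ = √(L² − r² sin²θ) = 0.050272 m.
|ω_rod| = r ω |cosθ| / √(L² − r² sin²θ) = 0.0193·309.4·0.78043/0.050272 = 92.715 rad/s.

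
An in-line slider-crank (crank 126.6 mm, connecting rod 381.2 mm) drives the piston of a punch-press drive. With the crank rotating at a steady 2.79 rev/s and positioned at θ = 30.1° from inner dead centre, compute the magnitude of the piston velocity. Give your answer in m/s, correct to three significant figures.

1.44

ω = 2π·2.79 = 17.53 rad/s
For an in-line slider-crank, x = r cosθ + √(L² − r² sin²θ), so v = −rω sinθ·[1 + r cosθ/√(L² − r² sin²θ)].
With r = 0.1266 m, L = 0.3812 m, θ = 30.1°: √(L² − r² sin²θ) = 0.37588 m.
v = −0.1266·17.53·0.50151·[1 + 0.1266·0.86515/0.37588] = -1.4373 m/s.
|v| = 1.4373 m/s.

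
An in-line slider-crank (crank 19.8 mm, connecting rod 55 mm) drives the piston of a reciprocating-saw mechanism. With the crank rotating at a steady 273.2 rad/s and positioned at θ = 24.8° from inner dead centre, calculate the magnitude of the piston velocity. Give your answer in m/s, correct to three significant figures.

ω = 273.2 rad/s
For an in-line slider-crank, x = r cosθ + √(L² − r² sin²θ), so v = −rω sinθ·[1 + r cosθ/√(L² − r² sin²θ)].
With r = 0.0198 m, L = 0.055 m, θ = 24.8°: √(L² − r² sin²θ) = 0.054369 m.
v = −0.0198·273.2·0.41945·[1 + 0.0198·0.90778/0.054369] = -3.0191 m/s.
|v| = 3.0191 m/s.

3.02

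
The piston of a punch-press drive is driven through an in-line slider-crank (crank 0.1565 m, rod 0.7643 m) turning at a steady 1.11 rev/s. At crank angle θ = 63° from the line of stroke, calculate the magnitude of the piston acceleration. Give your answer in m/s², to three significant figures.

ω = 2π·1.11 = 6.974 rad/s
x(θ) = r cosθ + √(L² − r² sin²θ); with ω constant, a = ω²·d²x/dθ².
d²x/dθ² = −r cosθ − r²(cos2θ)/√u − r⁴ sin²2θ/(4u^{3/2}),  u = L² − r² sin²θ = 0.56471 m².
Substituting r = 0.1565 m, L = 0.7643 m, θ = 63°: d²x/dθ² = -0.052124 m.
a = ω²·d²x/dθ² = (6.974)²·(-0.052124) = -2.5354 m/s²;  |a| = 2.5354 m/s².

2.54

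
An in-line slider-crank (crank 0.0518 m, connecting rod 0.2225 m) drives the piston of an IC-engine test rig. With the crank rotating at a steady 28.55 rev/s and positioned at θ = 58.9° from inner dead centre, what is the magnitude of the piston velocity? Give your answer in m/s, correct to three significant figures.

8.93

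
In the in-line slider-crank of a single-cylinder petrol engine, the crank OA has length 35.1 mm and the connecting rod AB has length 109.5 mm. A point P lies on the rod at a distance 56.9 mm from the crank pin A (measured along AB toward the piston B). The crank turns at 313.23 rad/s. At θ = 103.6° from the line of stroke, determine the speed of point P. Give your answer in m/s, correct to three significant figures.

10.3

ω = 313.2 rad/s.  Crank-pin speed |V_A| = rω = 10.994 m/s, perpendicular to OA.
Rod angle: sinφ = −(r/L) sinθ ⇒ φ = -18.153°; ω_rod = −rω cosθ/√(L²−r²sin²θ) = +24.846 rad/s.
V_P = V_A + ω_rod × AP, with AP = 0.0569 m along the rod.
Components: V_Px = −rω sinθ − a·ω_rod·sinφ = -10.246 m/s;  V_Py = rω cosθ + a·ω_rod·cosφ = -1.2419 m/s.
|V_P| = √(V_Px² + V_Py²) = 10.321 m/s.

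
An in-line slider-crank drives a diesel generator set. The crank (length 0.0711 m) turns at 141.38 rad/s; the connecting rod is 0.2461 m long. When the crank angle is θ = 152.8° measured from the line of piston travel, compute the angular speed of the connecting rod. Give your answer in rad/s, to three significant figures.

ω = 141.4 rad/s
The rod makes angle φ with the slider axis where L sinφ = r sinθ; differentiating, L cosφ·φ̇ = r ω cosθ.
L cosφ = √(L² − r² sin²θ) = 0.24394 m.
|ω_rod| = r ω |cosθ| / √(L² − r² sin²θ) = 0.0711·141.4·0.88942/0.24394 = 36.65 rad/s.

36.6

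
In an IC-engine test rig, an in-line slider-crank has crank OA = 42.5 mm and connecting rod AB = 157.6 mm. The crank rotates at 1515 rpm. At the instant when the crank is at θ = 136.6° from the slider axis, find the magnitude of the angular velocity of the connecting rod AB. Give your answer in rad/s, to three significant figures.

ω = 158.7 rad/s (converted from 1515 rpm).
The rod makes angle φ with the slider axis where L sinφ = r sinθ; differentiating, L cosφ·φ̇ = r ω cosθ.
L cosφ = √(L² − r² sin²θ) = 0.15487 m.
|ω_rod| = r ω |cosθ| / √(L² − r² sin²θ) = 0.0425·158.7·0.72657/0.15487 = 31.633 rad/s.

31.6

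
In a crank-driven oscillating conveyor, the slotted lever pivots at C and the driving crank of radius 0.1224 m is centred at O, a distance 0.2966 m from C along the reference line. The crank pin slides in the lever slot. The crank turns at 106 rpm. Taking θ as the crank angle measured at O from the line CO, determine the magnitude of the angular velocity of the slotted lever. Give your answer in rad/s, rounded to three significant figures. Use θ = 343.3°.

3.20

ω = 11.1 rad/s (from 106 rpm).
Crank pin A relative to C: A = (d + r cosθ, r sinθ); lever angle φ = atan2(r sinθ, d + r cosθ).
Differentiating tanφ: φ̇ = rω(d cosθ + r)/(d² + r² + 2dr cosθ).
d² + r² + 2dr cosθ = |CA|² = 0.172499 m²;  d cosθ + r = +0.40649 m.
|ω_lever| = |0.1224·11.1·+0.40649| / 0.172499 = 3.2017 rad/s.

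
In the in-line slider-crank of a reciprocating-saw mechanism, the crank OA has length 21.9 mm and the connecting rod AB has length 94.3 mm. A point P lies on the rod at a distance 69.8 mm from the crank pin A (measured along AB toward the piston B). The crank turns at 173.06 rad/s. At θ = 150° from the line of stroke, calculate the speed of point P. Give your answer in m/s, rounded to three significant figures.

ω = 173.1 rad/s.  Crank-pin speed |V_A| = rω = 3.79 m/s, perpendicular to OA.
Rod angle: sinφ = −(r/L) sinθ ⇒ φ = -6.668°; ω_rod = −rω cosθ/√(L²−r²sin²θ) = +35.044 rad/s.
V_P = V_A + ω_rod × AP, with AP = 0.0698 m along the rod.
Components: V_Px = −rω sinθ − a·ω_rod·sinφ = -1.611 m/s;  V_Py = rω cosθ + a·ω_rod·cosφ = -0.85276 m/s.
|V_P| = √(V_Px² + V_Py²) = 1.8228 m/s.

1.82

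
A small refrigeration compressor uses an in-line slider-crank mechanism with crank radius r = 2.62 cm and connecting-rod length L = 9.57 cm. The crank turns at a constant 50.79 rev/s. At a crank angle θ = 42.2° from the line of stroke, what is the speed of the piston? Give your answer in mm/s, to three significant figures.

6780

ω = 2π·50.8 = 319.1 rad/s
For an in-line slider-crank, x = r cosθ + √(L² − r² sin²θ), so v = −rω sinθ·[1 + r cosθ/√(L² − r² sin²θ)].
With r = 0.0262 m, L = 0.0957 m, θ = 42.2°: √(L² − r² sin²θ) = 0.094068 m.
v = −0.0262·319.1·0.67172·[1 + 0.0262·0.74080/0.094068] = -6.7751 m/s.
|v| = 6.7751 m/s = 6775.1 mm/s.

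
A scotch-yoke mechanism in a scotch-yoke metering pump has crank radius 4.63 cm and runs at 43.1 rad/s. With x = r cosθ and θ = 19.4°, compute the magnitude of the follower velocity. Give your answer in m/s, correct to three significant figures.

0.663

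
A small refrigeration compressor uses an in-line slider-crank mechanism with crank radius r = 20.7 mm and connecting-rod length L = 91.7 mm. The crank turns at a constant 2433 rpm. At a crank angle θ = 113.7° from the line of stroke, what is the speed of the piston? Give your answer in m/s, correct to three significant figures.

ω = 2π·2433/60 = 254.8 rad/s
For an in-line slider-crank, x = r cosθ + √(L² − r² sin²θ), so v = −rω sinθ·[1 + r cosθ/√(L² − r² sin²θ)].
With r = 0.0207 m, L = 0.0917 m, θ = 113.7°: √(L² − r² sin²θ) = 0.08972 m.
v = −0.0207·254.8·0.91566·[1 + 0.0207·-0.40195/0.08972] = -4.3814 m/s.
|v| = 4.3814 m/s.

4.38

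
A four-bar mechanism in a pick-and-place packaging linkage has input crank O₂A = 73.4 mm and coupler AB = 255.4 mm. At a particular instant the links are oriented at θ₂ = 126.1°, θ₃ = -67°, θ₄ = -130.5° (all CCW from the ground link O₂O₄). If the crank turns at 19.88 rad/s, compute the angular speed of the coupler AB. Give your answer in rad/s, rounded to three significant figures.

ω₂ = 19.88 rad/s
Differentiating the loop-closure r₂e^{iθ₂}+r₃e^{iθ₃}=r₁+r₄e^{iθ₄} gives r₂ω₂e^{iθ₂}+r₃ω₃e^{iθ₃}=r₄ω₄e^{iθ₄}.
Eliminating the other unknown: ω₃ = r₂ω₂ sin(θ₄−θ₂) / [r₃ sin(θ₃−θ₄)].
Numerator sine = +0.97278; denominator sine = +0.89493.
Result = 0.0734·19.88·(+0.97278) / (0.2554·(+0.89493)) = +6.2103 rad/s; magnitude 6.2103 rad/s.

6.21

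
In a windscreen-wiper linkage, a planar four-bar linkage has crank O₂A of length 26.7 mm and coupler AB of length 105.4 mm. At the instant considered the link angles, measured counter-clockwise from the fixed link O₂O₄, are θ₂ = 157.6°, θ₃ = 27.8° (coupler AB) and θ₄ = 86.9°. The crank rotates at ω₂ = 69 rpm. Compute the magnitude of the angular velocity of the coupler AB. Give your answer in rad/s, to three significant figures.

ω₂ = 7.226 rad/s (from 69 rpm).
Differentiating the loop-closure r₂e^{iθ₂}+r₃e^{iθ₃}=r₁+r₄e^{iθ₄} gives r₂ω₂e^{iθ₂}+r₃ω₃e^{iθ₃}=r₄ω₄e^{iθ₄}.
Eliminating the other unknown: ω₃ = r₂ω₂ sin(θ₄−θ₂) / [r₃ sin(θ₃−θ₄)].
Numerator sine = -0.94380; denominator sine = -0.85806.
Result = 0.0267·7.226·(-0.94380) / (0.1054·(-0.85806)) = +2.0133 rad/s; magnitude 2.0133 rad/s.

2.01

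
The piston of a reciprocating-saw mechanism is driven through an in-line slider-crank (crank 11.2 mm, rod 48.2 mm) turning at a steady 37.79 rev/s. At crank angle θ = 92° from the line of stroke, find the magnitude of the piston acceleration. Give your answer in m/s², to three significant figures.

173

ω = 2π·37.8 = 237.4 rad/s
x(θ) = r cosθ + √(L² − r² sin²θ); with ω constant, a = ω²·d²x/dθ².
d²x/dθ² = −r cosθ − r²(cos2θ)/√u − r⁴ sin²2θ/(4u^{3/2}),  u = L² − r² sin²θ = 0.00219795 m².
Substituting r = 0.0112 m, L = 0.0482 m, θ = 92°: d²x/dθ² = +0.0030598 m.
a = ω²·d²x/dθ² = (237.4)²·(+0.0030598) = +172.51 m/s²;  |a| = 172.51 m/s².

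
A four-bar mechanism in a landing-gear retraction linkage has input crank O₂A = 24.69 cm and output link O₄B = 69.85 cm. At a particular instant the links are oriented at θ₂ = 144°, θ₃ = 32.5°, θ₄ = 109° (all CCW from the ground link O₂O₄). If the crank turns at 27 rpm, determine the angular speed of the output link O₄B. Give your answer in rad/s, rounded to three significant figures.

0.956

ω₂ = 2.827 rad/s (from 27 rpm).
Differentiating the loop-closure r₂e^{iθ₂}+r₃e^{iθ₃}=r₁+r₄e^{iθ₄} gives r₂ω₂e^{iθ₂}+r₃ω₃e^{iθ₃}=r₄ω₄e^{iθ₄}.
Eliminating the other unknown: ω₄ = r₂ω₂ sin(θ₂−θ₃) / [r₄ sin(θ₄−θ₃)].
Numerator sine = +0.93042; denominator sine = +0.97237.
Result = 0.2469·2.827·(+0.93042) / (0.6985·(+0.97237)) = +0.9563 rad/s; magnitude 0.9563 rad/s.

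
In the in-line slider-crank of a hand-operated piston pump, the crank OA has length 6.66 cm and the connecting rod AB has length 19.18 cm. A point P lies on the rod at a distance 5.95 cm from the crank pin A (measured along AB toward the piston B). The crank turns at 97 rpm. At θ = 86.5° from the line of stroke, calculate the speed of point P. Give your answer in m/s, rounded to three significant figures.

0.681

ω = 10.16 rad/s.  Crank-pin speed |V_A| = rω = 0.67651 m/s, perpendicular to OA.
Rod angle: sinφ = −(r/L) sinθ ⇒ φ = -20.279°; ω_rod = −rω cosθ/√(L²−r²sin²θ) = -0.22956 rad/s.
V_P = V_A + ω_rod × AP, with AP = 0.0595 m along the rod.
Components: V_Px = −rω sinθ − a·ω_rod·sinφ = -0.67998 m/s;  V_Py = rω cosθ + a·ω_rod·cosφ = +0.028488 m/s.
|V_P| = √(V_Px² + V_Py²) = 0.68058 m/s.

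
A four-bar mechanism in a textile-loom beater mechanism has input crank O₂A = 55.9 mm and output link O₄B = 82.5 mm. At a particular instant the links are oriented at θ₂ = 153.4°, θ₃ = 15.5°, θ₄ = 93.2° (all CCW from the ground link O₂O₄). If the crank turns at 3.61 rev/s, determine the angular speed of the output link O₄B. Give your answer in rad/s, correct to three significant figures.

ω₂ = 22.68 rad/s (from 3.61 rev/s).
Differentiating the loop-closure r₂e^{iθ₂}+r₃e^{iθ₃}=r₁+r₄e^{iθ₄} gives r₂ω₂e^{iθ₂}+r₃ω₃e^{iθ₃}=r₄ω₄e^{iθ₄}.
Eliminating the other unknown: ω₄ = r₂ω₂ sin(θ₂−θ₃) / [r₄ sin(θ₄−θ₃)].
Numerator sine = +0.67043; denominator sine = +0.97705.
Result = 0.0559·22.68·(+0.67043) / (0.0825·(+0.97705)) = +10.546 rad/s; magnitude 10.546 rad/s.

10.5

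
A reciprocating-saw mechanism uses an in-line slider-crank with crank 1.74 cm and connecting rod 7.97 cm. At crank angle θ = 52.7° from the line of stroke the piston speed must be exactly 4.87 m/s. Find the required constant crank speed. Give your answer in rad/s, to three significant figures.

For an in-line slider-crank, |v_piston| = rω|sinθ|·[1 + r cosθ/√(L² − r² sin²θ)].
With r = 0.0174 m, L = 0.0797 m, θ = 52.7°: the bracketed kinematic factor |dx/dθ| = 0.015701 m.
ω = v/|dx/dθ| = 4.87/0.015701 = 310.18 rad/s.

310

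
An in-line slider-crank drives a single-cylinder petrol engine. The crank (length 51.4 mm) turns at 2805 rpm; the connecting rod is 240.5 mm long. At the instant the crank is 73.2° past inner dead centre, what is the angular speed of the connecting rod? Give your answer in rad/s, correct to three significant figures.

18.5

ω = 293.7 rad/s (converted from 2805 rpm).
The rod makes angle φ with the slider axis where L sinφ = r sinθ; differentiating, L cosφ·φ̇ = r ω cosθ.
L cosφ = √(L² − r² sin²θ) = 0.23541 m.
|ω_rod| = r ω |cosθ| / √(L² − r² sin²θ) = 0.0514·293.7·0.28903/0.23541 = 18.537 rad/s.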